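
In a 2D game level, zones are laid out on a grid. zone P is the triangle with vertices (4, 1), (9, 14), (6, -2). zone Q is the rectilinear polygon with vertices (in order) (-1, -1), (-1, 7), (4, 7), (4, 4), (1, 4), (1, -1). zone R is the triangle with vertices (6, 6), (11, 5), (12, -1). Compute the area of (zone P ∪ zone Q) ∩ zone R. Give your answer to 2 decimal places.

The region (zone P ∪ zone Q) ∩ zone R is the polygon with vertices (7.231,4.564), (6,6), (7.446,5.711).
By the shoelace formula its area is 0.86.

0.86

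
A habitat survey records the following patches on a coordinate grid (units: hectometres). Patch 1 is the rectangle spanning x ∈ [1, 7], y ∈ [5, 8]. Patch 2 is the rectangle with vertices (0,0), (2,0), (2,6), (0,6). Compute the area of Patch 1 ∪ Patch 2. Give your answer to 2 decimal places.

By inclusion–exclusion:
Individual areas: |Patch 1| = 18, |Patch 2| = 12.
|Patch 1∩Patch 2|: x∈[1,2], y∈[5,6] → 1·1 = 1.
|Patch 1 ∪ Patch 2| = 30 − 1 = 29.00.

29.00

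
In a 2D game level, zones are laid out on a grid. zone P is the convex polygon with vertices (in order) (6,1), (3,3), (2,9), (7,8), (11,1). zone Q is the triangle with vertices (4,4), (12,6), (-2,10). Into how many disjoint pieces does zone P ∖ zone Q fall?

2

zone P ∖ zone Q splits into 2 disjoint pieces (area 22.3844, area 1.8954).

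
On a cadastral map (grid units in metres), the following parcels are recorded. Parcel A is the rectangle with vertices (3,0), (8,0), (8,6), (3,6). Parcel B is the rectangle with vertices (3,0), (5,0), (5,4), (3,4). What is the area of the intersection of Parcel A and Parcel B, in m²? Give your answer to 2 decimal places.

8.00

|Parcel A∩Parcel B|: x∈[3,5], y∈[0,4] → 2·4 = 8.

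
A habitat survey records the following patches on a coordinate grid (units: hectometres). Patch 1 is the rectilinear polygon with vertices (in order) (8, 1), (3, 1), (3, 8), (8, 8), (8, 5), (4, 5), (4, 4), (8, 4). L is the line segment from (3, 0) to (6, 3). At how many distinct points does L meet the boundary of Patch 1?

1

The segment meets the boundary at (4,1).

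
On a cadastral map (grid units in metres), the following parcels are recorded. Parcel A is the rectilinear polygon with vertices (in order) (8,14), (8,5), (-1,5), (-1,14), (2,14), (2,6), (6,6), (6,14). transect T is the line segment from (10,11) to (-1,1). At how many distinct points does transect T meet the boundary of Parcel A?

4

The segment meets the boundary at (3.4,5), (4.5,6), (6,7.364), (8,9.182).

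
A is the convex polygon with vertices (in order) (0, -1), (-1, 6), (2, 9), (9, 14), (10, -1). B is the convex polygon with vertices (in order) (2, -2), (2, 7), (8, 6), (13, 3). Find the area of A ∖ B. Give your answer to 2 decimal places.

|A| = 117, |A∩B| = 49.2114.
|A ∖ B| = |A| − |A∩B| = 117 − 49.2114 = 67.79.

67.79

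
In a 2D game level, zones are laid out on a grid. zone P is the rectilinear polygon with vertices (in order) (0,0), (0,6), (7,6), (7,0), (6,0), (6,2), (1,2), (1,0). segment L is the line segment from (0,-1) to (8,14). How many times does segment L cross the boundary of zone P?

4

The segment meets the boundary at (3.733,6), (1.6,2), (1,0.875), (0.533,0).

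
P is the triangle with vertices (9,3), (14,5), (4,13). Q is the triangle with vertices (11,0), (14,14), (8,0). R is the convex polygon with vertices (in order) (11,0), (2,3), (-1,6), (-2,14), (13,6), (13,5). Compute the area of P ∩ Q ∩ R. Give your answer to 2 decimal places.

5.76

The intersection is the polygon with vertices (11.023,7.054), (12.25,6.4), (12.354,6.317), (11.891,4.156), (9.345,3.138).
By the shoelace formula its area is 5.76.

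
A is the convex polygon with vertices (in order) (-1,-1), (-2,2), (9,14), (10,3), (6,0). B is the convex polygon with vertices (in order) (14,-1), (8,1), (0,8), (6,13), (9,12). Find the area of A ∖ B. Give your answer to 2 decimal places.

|A| = 93.5, |A∩B| = 51.8067.
|A ∖ B| = |A| − |A∩B| = 93.5 − 51.8067 = 41.69.

41.69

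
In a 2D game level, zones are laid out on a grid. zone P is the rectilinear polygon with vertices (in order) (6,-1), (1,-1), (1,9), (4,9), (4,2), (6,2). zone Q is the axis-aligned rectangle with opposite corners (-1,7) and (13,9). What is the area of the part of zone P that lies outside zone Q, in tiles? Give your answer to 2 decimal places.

|zone P| = 36, |zone P∩zone Q| = 6.
|zone P ∖ zone Q| = |zone P| − |zone P∩zone Q| = 36 − 6 = 30.00.

30.00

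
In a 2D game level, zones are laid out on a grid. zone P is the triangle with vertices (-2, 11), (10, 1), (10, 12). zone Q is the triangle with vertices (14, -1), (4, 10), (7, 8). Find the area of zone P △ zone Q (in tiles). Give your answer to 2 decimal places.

|zone P| = 66, |zone Q| = 6.5, |zone P∩zone Q| = 5.0143.
|zone P △ zone Q| = |zone P| + |zone Q| − 2·|zone P∩zone Q| = 66 + 6.5 − 10.0286 = 62.47.

62.47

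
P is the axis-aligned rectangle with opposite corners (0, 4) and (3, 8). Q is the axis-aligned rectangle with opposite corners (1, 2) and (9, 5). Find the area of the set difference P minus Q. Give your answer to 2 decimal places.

|P∩Q|: x∈[1,3], y∈[4,5] → 2·1 = 2.
|P| = 12.
|P ∖ Q| = |P| − |P∩Q| = 12 − 2 = 10.00.

10.00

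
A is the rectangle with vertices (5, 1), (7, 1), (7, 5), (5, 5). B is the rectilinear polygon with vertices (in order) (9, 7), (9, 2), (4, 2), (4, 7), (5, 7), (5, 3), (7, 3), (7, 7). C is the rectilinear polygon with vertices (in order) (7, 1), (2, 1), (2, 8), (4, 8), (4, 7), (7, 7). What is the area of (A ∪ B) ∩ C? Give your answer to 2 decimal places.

13.00

|A ∪ B| = 23.
|(A ∪ B) ∩ C| = 13.00.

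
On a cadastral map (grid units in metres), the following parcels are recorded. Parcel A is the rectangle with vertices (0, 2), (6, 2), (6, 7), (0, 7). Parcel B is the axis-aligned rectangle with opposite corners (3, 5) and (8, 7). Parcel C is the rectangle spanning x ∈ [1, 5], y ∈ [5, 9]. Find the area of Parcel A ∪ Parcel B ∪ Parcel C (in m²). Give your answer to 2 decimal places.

42.00

By inclusion–exclusion:
Individual areas: |Parcel A| = 30, |Parcel B| = 10, |Parcel C| = 16.
|Parcel A∩Parcel B|: x∈[3,6], y∈[5,7] → 3·2 = 6.
|Parcel A∩Parcel C|: x∈[1,5], y∈[5,7] → 4·2 = 8.
|Parcel B∩Parcel C|: x∈[3,5], y∈[5,7] → 2·2 = 4.
|Parcel A∩Parcel B∩Parcel C| = 4.
|Parcel A ∪ Parcel B ∪ Parcel C| = 56 − 18 + 4 = 42.00.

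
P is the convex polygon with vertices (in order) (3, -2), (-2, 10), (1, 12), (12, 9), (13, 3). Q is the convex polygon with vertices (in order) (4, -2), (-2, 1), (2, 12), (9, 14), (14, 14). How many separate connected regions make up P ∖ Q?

P ∖ Q splits into 3 disjoint pieces (area 0.1908, area 11.0119, area 33.6986).

3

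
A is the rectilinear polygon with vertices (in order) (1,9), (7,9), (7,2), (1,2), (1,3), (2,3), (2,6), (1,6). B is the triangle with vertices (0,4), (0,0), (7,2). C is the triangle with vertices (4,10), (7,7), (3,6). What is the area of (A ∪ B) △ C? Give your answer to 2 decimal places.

|A ∪ B| = 48.4286.
|(A ∪ B) ∩ C| = 6.875.
|(A ∪ B) △ C| = 48.4286 + 7.5 − 13.75 = 42.18.

42.18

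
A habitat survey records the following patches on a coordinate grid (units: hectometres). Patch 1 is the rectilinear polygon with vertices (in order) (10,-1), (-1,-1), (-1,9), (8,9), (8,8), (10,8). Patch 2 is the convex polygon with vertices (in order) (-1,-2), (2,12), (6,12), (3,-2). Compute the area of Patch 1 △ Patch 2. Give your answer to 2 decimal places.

84.00

|Patch 1| = 108, |Patch 2| = 56, |Patch 1∩Patch 2| = 40.
|Patch 1 △ Patch 2| = |Patch 1| + |Patch 2| − 2·|Patch 1∩Patch 2| = 108 + 56 − 80 = 84.00.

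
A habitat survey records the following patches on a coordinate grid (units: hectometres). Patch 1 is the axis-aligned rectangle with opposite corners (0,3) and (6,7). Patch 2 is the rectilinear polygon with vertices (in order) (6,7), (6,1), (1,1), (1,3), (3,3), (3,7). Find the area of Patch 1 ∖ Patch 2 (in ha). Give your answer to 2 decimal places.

12.00

|Patch 1| = 24, |Patch 1∩Patch 2| = 12.
|Patch 1 ∖ Patch 2| = |Patch 1| − |Patch 1∩Patch 2| = 24 − 12 = 12.00.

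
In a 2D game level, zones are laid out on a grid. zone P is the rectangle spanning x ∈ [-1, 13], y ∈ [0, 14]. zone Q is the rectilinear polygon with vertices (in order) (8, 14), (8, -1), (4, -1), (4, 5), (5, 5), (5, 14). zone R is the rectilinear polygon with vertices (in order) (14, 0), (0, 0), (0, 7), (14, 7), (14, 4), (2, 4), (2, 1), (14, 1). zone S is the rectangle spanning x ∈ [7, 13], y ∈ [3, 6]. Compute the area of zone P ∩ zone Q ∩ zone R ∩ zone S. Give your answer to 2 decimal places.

The intersection is the polygon with vertices (7,4), (7,6), (8,6), (8,4).
By the shoelace formula its area is 2.00.

2.00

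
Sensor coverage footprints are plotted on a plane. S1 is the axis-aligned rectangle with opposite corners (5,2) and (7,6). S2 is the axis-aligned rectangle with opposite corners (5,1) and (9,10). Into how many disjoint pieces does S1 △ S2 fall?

1

S1 △ S2 is a single connected region.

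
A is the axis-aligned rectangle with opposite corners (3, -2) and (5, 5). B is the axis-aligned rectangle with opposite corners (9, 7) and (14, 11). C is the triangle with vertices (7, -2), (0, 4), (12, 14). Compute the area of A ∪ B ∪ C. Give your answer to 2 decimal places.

By inclusion–exclusion:
Individual areas: |A| = 14, |B| = 20, |C| = 71.
|A∩B| = 0 (no overlap).
|A∩C| = 8.8571.
|B∩C| = 5.75.
|A∩B∩C| = 0.
|A ∪ B ∪ C| = 105 − 14.6071 + 0 = 90.39.

90.39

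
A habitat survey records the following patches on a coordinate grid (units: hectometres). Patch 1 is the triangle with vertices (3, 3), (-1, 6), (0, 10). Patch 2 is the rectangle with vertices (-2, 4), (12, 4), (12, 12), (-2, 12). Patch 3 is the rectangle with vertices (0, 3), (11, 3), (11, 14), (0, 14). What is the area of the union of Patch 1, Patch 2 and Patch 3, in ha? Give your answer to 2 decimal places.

145.00

By inclusion–exclusion:
Individual areas: |Patch 1| = 9.5, |Patch 2| = 112, |Patch 3| = 121.
|Patch 1∩Patch 2| = 9.0476.
|Patch 1∩Patch 3| = 7.125.
|Patch 2∩Patch 3|: x∈[0,11], y∈[4,12] → 11·8 = 88.
|Patch 1∩Patch 2∩Patch 3| = 6.6726.
|Patch 1 ∪ Patch 2 ∪ Patch 3| = 242.5 − 104.1726 + 6.6726 = 145.00.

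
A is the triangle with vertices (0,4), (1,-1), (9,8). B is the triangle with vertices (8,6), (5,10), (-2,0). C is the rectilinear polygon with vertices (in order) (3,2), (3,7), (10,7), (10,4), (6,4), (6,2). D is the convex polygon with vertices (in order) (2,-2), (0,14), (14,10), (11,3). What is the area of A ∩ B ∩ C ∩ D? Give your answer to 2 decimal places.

8.43

The intersection is the polygon with vertices (7.25,7), (7.644,6.475), (6.333,5), (3,3), (3,5.333), (6.75,7).
By the shoelace formula its area is 8.43.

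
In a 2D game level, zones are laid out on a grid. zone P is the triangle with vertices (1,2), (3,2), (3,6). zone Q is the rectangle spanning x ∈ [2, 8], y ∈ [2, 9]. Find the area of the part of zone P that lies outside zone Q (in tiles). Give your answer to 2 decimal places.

1.00

|zone P| = 4, |zone P∩zone Q| = 3.
|zone P ∖ zone Q| = |zone P| − |zone P∩zone Q| = 4 − 3 = 1.00.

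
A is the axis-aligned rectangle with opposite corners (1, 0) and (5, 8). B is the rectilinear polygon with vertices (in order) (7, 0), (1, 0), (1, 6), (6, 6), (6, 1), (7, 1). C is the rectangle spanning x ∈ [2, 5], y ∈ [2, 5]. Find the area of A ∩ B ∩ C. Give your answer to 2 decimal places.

9.00

The intersection is the polygon with vertices (5,2), (2,2), (2,5), (5,5).
By the shoelace formula its area is 9.00.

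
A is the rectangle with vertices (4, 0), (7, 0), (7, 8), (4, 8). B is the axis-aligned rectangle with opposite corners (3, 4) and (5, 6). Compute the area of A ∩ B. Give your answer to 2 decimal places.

2.00

|A∩B|: x∈[4,5], y∈[4,6] → 1·2 = 2.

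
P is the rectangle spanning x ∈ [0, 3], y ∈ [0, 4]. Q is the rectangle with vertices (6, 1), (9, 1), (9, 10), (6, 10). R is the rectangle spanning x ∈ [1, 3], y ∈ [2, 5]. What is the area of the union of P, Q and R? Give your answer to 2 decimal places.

41.00

By inclusion–exclusion:
Individual areas: |P| = 12, |Q| = 27, |R| = 6.
|P∩Q| = 0 (no overlap).
|P∩R|: x∈[1,3], y∈[2,4] → 2·2 = 4.
|Q∩R| = 0 (no overlap).
|P∩Q∩R| = 0.
|P ∪ Q ∪ R| = 45 − 4 + 0 = 41.00.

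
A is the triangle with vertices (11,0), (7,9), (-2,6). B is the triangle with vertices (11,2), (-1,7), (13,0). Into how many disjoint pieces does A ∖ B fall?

2

A ∖ B splits into 2 disjoint pieces (area 14.6143, area 26.7205).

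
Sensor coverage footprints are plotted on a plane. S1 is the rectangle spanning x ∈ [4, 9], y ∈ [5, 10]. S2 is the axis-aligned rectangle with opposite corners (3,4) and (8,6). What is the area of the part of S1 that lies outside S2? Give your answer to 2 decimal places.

21.00

|S1∩S2|: x∈[4,8], y∈[5,6] → 4·1 = 4.
|S1| = 25.
|S1 ∖ S2| = |S1| − |S1∩S2| = 25 − 4 = 21.00.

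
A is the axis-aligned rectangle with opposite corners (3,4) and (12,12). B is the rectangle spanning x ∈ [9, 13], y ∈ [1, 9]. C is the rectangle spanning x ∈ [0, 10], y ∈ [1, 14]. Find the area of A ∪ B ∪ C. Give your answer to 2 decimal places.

By inclusion–exclusion:
Individual areas: |A| = 72, |B| = 32, |C| = 130.
|A∩B|: x∈[9,12], y∈[4,9] → 3·5 = 15.
|A∩C|: x∈[3,10], y∈[4,12] → 7·8 = 56.
|B∩C|: x∈[9,10], y∈[1,9] → 1·8 = 8.
|A∩B∩C| = 5.
|A ∪ B ∪ C| = 234 − 79 + 5 = 160.00.

160.00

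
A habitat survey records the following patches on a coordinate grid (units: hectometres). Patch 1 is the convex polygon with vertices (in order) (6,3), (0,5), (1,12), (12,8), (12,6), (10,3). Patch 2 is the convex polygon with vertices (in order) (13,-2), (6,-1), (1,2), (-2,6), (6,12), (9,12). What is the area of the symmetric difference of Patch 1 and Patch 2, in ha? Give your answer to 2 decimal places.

74.80

|Patch 1| = 73.5, |Patch 2| = 124, |Patch 1∩Patch 2| = 61.3507.
|Patch 1 △ Patch 2| = |Patch 1| + |Patch 2| − 2·|Patch 1∩Patch 2| = 73.5 + 124 − 122.7014 = 74.80.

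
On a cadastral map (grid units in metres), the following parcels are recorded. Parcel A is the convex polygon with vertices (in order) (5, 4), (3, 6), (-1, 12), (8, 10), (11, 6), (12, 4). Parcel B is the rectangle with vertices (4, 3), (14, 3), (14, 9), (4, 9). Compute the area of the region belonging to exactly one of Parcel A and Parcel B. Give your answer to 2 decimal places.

|Parcel A| = 54, |Parcel B| = 60, |Parcel A∩Parcel B| = 32.125.
|Parcel A △ Parcel B| = |Parcel A| + |Parcel B| − 2·|Parcel A∩Parcel B| = 54 + 60 − 64.25 = 49.75.

49.75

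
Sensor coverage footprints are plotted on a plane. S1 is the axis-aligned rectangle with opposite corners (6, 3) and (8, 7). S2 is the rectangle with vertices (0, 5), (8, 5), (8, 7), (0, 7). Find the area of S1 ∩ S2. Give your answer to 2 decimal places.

4.00

|S1∩S2|: x∈[6,8], y∈[5,7] → 2·2 = 4.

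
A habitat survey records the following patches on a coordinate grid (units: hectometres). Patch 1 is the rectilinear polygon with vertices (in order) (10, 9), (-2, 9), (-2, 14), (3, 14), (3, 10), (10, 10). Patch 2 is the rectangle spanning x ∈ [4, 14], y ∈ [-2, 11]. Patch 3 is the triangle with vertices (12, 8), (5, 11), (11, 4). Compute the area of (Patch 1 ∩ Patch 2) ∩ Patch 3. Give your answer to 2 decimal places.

The region (Patch 1 ∩ Patch 2) ∩ Patch 3 is the polygon with vertices (7.333,10), (9.667,9), (6.714,9), (5.857,10).
By the shoelace formula its area is 2.21.

2.21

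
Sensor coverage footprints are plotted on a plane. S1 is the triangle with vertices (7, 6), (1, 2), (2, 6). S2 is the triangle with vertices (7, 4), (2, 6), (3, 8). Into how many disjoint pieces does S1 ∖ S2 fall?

2

S1 ∖ S2 splits into 2 disjoint pieces (area 0.8, area 6.875).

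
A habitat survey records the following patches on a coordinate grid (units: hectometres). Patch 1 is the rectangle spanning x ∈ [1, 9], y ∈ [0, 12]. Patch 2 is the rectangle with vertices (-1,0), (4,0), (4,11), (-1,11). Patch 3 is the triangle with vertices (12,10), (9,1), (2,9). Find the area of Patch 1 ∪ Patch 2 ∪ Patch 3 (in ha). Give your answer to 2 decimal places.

By inclusion–exclusion:
Individual areas: |Patch 1| = 96, |Patch 2| = 55, |Patch 3| = 43.5.
|Patch 1∩Patch 2|: x∈[1,4], y∈[0,11] → 3·11 = 33.
|Patch 1∩Patch 3| = 30.45.
|Patch 2∩Patch 3| = 2.4857.
|Patch 1∩Patch 2∩Patch 3| = 2.4857.
|Patch 1 ∪ Patch 2 ∪ Patch 3| = 194.5 − 65.9357 + 2.4857 = 131.05.

131.05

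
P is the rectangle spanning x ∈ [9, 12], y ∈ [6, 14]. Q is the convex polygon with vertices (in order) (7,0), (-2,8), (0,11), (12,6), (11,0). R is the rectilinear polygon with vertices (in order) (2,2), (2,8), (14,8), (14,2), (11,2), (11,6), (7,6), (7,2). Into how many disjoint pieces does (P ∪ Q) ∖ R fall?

(P ∪ Q) ∖ R splits into 3 disjoint pieces (area 18, area 26.5833, area 20.9111).

3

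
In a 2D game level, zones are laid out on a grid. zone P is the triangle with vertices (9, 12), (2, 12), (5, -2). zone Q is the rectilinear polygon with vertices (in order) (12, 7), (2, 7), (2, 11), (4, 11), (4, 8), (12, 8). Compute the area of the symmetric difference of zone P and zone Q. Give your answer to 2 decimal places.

|zone P| = 49, |zone Q| = 16, |zone P∩zone Q| = 9.1429.
|zone P △ zone Q| = |zone P| + |zone Q| − 2·|zone P∩zone Q| = 49 + 16 − 18.2857 = 46.71.

46.71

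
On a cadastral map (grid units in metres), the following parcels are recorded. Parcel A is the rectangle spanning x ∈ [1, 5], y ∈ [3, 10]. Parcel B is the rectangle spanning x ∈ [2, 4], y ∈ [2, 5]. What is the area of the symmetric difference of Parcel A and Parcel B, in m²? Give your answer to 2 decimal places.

26.00

|Parcel A∩Parcel B|: x∈[2,4], y∈[3,5] → 2·2 = 4.
|Parcel A △ Parcel B| = |Parcel A| + |Parcel B| − 2·|Parcel A∩Parcel B| = 28 + 6 − 8 = 26.00.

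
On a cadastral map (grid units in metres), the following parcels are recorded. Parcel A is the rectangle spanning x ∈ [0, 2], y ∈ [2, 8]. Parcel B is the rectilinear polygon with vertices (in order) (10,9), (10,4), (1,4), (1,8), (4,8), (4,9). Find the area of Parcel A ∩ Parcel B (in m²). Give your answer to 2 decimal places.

4.00

The intersection is the polygon with vertices (2,4), (1,4), (1,8), (2,8).
By the shoelace formula its area is 4.00.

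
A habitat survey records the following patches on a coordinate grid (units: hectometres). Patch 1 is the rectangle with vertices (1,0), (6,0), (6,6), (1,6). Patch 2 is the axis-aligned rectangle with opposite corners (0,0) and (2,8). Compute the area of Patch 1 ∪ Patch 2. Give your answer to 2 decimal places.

40.00

By inclusion–exclusion:
Individual areas: |Patch 1| = 30, |Patch 2| = 16.
|Patch 1∩Patch 2|: x∈[1,2], y∈[0,6] → 1·6 = 6.
|Patch 1 ∪ Patch 2| = 46 − 6 = 40.00.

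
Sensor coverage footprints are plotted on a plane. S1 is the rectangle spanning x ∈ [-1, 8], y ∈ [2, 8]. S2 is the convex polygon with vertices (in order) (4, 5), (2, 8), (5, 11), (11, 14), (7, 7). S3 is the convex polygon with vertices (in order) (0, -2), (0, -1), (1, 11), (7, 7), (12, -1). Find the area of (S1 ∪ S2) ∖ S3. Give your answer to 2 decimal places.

|S1 ∪ S2| = 75.2143.
|(S1 ∪ S2) ∩ S3| = 44.9.
|(S1 ∪ S2) ∖ S3| = 75.2143 − 44.9 = 30.31.

30.31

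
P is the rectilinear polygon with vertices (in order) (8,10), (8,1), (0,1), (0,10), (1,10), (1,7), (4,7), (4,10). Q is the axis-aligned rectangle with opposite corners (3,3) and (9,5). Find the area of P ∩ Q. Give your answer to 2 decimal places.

10.00

The intersection is the polygon with vertices (8,3), (3,3), (3,5), (8,5).
By the shoelace formula its area is 10.00.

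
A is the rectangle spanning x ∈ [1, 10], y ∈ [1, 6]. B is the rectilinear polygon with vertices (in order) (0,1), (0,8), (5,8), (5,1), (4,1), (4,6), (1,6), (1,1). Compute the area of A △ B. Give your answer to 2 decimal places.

|A| = 45, |B| = 20, |A∩B| = 5.
|A △ B| = |A| + |B| − 2·|A∩B| = 45 + 20 − 10 = 55.00.

55.00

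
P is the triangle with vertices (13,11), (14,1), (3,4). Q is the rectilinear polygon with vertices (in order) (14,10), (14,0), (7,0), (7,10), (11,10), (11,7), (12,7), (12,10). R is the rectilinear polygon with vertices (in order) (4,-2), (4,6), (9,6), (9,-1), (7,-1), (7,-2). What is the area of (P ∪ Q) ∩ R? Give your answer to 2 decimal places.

The region (P ∪ Q) ∩ R is the polygon with vertices (7,0), (7,2.909), (4,3.727), (4,4.7), (5.857,6), (9,6), (9,0).
By the shoelace formula its area is 18.84.

18.84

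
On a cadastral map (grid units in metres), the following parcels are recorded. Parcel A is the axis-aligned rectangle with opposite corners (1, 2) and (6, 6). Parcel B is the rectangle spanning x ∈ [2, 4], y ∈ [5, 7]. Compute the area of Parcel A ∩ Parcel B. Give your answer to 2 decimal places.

|Parcel A∩Parcel B|: x∈[2,4], y∈[5,6] → 2·1 = 2.

2.00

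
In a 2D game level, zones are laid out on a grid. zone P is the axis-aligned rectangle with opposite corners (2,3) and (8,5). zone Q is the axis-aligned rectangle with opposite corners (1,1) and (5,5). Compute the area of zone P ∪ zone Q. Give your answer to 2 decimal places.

22.00

By inclusion–exclusion:
Individual areas: |zone P| = 12, |zone Q| = 16.
|zone P∩zone Q|: x∈[2,5], y∈[3,5] → 3·2 = 6.
|zone P ∪ zone Q| = 28 − 6 = 22.00.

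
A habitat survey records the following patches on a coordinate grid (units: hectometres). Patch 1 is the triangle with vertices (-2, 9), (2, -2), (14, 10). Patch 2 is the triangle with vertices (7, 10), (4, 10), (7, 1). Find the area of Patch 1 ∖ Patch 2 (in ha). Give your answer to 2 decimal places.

78.53

|Patch 1| = 90, |Patch 1∩Patch 2| = 11.47.
|Patch 1 ∖ Patch 2| = |Patch 1| − |Patch 1∩Patch 2| = 90 − 11.47 = 78.53.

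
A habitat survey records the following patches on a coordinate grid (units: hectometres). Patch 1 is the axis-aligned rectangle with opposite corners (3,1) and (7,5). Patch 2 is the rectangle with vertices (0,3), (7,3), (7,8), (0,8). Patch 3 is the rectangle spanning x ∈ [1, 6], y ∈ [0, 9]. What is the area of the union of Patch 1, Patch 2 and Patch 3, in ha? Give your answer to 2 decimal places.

By inclusion–exclusion:
Individual areas: |Patch 1| = 16, |Patch 2| = 35, |Patch 3| = 45.
|Patch 1∩Patch 2|: x∈[3,7], y∈[3,5] → 4·2 = 8.
|Patch 1∩Patch 3|: x∈[3,6], y∈[1,5] → 3·4 = 12.
|Patch 2∩Patch 3|: x∈[1,6], y∈[3,8] → 5·5 = 25.
|Patch 1∩Patch 2∩Patch 3| = 6.
|Patch 1 ∪ Patch 2 ∪ Patch 3| = 96 − 45 + 6 = 57.00.

57.00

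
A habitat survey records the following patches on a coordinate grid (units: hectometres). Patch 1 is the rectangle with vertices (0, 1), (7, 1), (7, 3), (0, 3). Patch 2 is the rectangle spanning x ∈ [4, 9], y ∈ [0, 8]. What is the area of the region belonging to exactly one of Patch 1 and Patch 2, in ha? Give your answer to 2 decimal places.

42.00

|Patch 1∩Patch 2|: x∈[4,7], y∈[1,3] → 3·2 = 6.
|Patch 1 △ Patch 2| = |Patch 1| + |Patch 2| − 2·|Patch 1∩Patch 2| = 14 + 40 − 12 = 42.00.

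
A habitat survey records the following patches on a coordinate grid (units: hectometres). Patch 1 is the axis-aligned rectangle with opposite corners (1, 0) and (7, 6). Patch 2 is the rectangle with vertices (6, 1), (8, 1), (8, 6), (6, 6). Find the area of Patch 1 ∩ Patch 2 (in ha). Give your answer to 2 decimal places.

|Patch 1∩Patch 2|: x∈[6,7], y∈[1,6] → 1·5 = 5.

5.00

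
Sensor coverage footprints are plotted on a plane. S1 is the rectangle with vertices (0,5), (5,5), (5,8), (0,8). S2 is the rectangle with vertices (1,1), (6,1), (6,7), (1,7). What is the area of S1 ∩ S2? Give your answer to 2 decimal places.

8.00

|S1∩S2|: x∈[1,5], y∈[5,7] → 4·2 = 8.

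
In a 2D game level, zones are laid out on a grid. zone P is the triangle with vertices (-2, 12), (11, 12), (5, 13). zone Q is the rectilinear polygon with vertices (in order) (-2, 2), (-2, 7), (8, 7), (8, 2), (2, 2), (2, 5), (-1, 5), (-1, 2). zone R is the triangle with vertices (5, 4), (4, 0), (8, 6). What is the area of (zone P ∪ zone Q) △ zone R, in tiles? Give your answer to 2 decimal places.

|zone P ∪ zone Q| = 47.5.
|(zone P ∪ zone Q) ∩ zone R| = 4.1667.
|(zone P ∪ zone Q) △ zone R| = 47.5 + 5 − 8.3333 = 44.17.

44.17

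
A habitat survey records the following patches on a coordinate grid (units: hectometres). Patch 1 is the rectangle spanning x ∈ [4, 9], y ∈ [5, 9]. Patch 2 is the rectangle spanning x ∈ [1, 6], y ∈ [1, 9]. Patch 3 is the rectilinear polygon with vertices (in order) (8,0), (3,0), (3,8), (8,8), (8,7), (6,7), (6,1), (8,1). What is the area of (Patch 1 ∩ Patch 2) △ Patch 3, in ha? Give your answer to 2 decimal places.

24.00

|Patch 1 ∩ Patch 2| = 8.
|(Patch 1 ∩ Patch 2) ∩ Patch 3| = 6.
|(Patch 1 ∩ Patch 2) △ Patch 3| = 8 + 28 − 12 = 24.00.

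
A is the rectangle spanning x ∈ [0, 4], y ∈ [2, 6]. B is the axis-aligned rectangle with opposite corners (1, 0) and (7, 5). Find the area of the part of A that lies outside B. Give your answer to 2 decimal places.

7.00

|A∩B|: x∈[1,4], y∈[2,5] → 3·3 = 9.
|A| = 16.
|A ∖ B| = |A| − |A∩B| = 16 − 9 = 7.00.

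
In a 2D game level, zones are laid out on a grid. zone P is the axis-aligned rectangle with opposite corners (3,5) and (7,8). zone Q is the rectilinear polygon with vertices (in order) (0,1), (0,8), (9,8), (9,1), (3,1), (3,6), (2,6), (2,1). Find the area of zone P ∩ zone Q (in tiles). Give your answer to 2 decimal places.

The intersection is the polygon with vertices (7,5), (3,5), (3,6), (3,8), (7,8).
By the shoelace formula its area is 12.00.

12.00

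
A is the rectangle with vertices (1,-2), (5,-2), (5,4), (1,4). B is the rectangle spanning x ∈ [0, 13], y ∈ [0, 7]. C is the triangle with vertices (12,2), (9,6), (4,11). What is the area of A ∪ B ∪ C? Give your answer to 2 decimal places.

99.89

By inclusion–exclusion:
Individual areas: |A| = 24, |B| = 91, |C| = 2.5.
|A∩B|: x∈[1,5], y∈[0,4] → 4·4 = 16.
|A∩C| = 0.
|B∩C| = 1.6111.
|A∩B∩C| = 0.
|A ∪ B ∪ C| = 117.5 − 17.6111 + 0 = 99.89.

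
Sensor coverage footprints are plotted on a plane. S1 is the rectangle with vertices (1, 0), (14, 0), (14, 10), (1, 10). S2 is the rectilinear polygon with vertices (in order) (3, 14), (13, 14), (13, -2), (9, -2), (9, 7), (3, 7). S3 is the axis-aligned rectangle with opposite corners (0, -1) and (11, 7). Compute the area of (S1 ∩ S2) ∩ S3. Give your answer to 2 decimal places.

|S1 ∩ S2| = 58.
|(S1 ∩ S2) ∩ S3| = 14.00.

14.00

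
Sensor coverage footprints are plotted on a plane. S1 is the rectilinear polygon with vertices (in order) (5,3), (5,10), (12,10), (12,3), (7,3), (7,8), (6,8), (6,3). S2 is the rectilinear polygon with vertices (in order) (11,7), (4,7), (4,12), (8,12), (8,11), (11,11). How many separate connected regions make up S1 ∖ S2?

2

S1 ∖ S2 splits into 2 disjoint pieces (area 4, area 23).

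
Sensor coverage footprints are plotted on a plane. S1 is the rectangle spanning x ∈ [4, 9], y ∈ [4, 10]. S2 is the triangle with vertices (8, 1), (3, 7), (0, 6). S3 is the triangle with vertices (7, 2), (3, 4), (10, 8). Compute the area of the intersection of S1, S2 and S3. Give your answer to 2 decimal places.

0.92

The intersection is the polygon with vertices (4,4.571), (4.694,4.968), (5.5,4), (4,4).
By the shoelace formula its area is 0.92.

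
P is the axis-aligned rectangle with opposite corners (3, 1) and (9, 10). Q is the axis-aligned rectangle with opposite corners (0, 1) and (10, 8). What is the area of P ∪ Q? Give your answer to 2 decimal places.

By inclusion–exclusion:
Individual areas: |P| = 54, |Q| = 70.
|P∩Q|: x∈[3,9], y∈[1,8] → 6·7 = 42.
|P ∪ Q| = 124 − 42 = 82.00.

82.00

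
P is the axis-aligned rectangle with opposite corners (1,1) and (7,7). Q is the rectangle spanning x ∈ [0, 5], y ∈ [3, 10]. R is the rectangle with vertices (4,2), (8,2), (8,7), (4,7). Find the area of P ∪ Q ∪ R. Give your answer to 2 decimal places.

60.00

By inclusion–exclusion:
Individual areas: |P| = 36, |Q| = 35, |R| = 20.
|P∩Q|: x∈[1,5], y∈[3,7] → 4·4 = 16.
|P∩R|: x∈[4,7], y∈[2,7] → 3·5 = 15.
|Q∩R|: x∈[4,5], y∈[3,7] → 1·4 = 4.
|P∩Q∩R| = 4.
|P ∪ Q ∪ R| = 91 − 35 + 4 = 60.00.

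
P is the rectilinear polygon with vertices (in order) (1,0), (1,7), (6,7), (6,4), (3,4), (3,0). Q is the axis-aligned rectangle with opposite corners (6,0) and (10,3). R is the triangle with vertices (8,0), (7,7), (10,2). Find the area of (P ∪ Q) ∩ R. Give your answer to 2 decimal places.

4.34

The region (P ∪ Q) ∩ R is the polygon with vertices (9.4,3), (10,2), (8,0), (7.571,3).
By the shoelace formula its area is 4.34.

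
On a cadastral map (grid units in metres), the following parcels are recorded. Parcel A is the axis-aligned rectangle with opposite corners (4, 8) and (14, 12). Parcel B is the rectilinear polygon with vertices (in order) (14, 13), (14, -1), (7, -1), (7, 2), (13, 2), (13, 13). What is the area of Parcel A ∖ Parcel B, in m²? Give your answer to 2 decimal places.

|Parcel A| = 40, |Parcel A∩Parcel B| = 4.
|Parcel A ∖ Parcel B| = |Parcel A| − |Parcel A∩Parcel B| = 40 − 4 = 36.00.

36.00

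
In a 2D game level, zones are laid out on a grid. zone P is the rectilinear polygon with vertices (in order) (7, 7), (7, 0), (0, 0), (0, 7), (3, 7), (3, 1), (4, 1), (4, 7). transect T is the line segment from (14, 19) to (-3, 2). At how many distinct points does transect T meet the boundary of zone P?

2

The segment meets the boundary at (0,5), (2,7).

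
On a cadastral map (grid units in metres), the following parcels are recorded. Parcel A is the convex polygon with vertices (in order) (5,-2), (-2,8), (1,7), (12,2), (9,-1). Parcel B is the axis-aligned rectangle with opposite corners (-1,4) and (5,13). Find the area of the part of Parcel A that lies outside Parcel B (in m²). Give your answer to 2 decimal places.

|Parcel A| = 55.5, |Parcel A∩Parcel B| = 12.716.
|Parcel A ∖ Parcel B| = |Parcel A| − |Parcel A∩Parcel B| = 55.5 − 12.716 = 42.78.

42.78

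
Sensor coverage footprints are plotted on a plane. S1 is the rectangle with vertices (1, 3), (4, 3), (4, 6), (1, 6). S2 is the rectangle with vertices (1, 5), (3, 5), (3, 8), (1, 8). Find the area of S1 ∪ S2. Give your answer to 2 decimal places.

13.00

By inclusion–exclusion:
Individual areas: |S1| = 9, |S2| = 6.
|S1∩S2|: x∈[1,3], y∈[5,6] → 2·1 = 2.
|S1 ∪ S2| = 15 − 2 = 13.00.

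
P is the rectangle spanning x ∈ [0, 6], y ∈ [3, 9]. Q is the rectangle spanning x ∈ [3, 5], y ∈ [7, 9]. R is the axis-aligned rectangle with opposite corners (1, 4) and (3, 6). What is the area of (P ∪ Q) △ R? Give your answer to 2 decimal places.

32.00

|P ∪ Q| = 36.
|(P ∪ Q) ∩ R| = 4.
|(P ∪ Q) △ R| = 36 + 4 − 8 = 32.00.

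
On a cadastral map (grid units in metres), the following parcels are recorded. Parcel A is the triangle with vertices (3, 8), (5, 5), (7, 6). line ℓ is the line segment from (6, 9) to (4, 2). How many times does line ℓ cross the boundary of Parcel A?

The segment meets the boundary at (4.9,5.15), (5.375,6.812).

2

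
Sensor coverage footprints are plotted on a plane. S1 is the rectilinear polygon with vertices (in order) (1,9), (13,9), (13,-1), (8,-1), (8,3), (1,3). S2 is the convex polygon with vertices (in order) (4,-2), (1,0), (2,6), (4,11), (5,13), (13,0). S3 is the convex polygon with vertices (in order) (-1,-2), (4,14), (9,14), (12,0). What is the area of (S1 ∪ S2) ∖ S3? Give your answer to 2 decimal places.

27.67

|S1 ∪ S2| = 130.2231.
|(S1 ∪ S2) ∩ S3| = 102.5508.
|(S1 ∪ S2) ∖ S3| = 130.2231 − 102.5508 = 27.67.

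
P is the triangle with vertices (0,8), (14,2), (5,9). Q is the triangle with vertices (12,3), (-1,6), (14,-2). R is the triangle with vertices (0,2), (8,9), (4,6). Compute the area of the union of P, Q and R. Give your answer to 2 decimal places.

52.48

By inclusion–exclusion:
Individual areas: |P| = 22, |Q| = 29.5, |R| = 2.
|P∩Q| = 0.0565.
|P∩R| = 0.6631.
|Q∩R| = 0.3046.
|P∩Q∩R| = 0.
|P ∪ Q ∪ R| = 53.5 − 1.0242 + 0 = 52.48.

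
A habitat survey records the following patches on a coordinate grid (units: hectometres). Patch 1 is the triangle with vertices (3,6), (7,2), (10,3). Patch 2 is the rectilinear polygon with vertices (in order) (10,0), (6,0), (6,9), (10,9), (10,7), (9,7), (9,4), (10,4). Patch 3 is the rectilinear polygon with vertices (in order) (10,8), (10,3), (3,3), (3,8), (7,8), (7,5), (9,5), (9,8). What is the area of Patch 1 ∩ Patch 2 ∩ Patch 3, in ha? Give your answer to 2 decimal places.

3.43

The intersection is the polygon with vertices (6,4.714), (10,3), (6,3).
By the shoelace formula its area is 3.43.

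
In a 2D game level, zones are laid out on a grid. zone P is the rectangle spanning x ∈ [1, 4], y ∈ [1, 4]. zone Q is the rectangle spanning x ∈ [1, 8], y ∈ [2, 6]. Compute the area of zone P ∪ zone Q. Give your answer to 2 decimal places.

31.00

By inclusion–exclusion:
Individual areas: |zone P| = 9, |zone Q| = 28.
|zone P∩zone Q|: x∈[1,4], y∈[2,4] → 3·2 = 6.
|zone P ∪ zone Q| = 37 − 6 = 31.00.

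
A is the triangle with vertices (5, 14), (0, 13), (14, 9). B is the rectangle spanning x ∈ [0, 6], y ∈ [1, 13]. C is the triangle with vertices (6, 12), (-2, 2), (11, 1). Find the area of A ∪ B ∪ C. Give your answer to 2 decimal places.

By inclusion–exclusion:
Individual areas: |A| = 17, |B| = 72, |C| = 69.
|A∩B| = 5.1429.
|A∩C| = 0.2994.
|B∩C| = 39.8077.
|A∩B∩C| = 0.1661.
|A ∪ B ∪ C| = 158 − 45.2499 + 0.1661 = 112.92.

112.92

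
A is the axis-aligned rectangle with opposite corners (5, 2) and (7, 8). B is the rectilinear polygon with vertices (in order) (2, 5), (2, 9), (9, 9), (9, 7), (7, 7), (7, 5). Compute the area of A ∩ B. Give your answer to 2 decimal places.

6.00

The intersection is the polygon with vertices (7,5), (5,5), (5,8), (7,8), (7,7).
By the shoelace formula its area is 6.00.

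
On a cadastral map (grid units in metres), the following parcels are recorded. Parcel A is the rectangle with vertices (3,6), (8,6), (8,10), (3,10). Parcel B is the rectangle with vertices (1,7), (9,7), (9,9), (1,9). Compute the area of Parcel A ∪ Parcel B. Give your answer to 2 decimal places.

By inclusion–exclusion:
Individual areas: |Parcel A| = 20, |Parcel B| = 16.
|Parcel A∩Parcel B|: x∈[3,8], y∈[7,9] → 5·2 = 10.
|Parcel A ∪ Parcel B| = 36 − 10 = 26.00.

26.00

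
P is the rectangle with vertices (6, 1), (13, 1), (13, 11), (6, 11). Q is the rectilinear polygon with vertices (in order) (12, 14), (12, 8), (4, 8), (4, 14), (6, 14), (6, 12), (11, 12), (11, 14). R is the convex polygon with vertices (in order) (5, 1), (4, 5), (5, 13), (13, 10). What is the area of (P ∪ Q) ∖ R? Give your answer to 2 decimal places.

47.40

|P ∪ Q| = 90.
|(P ∪ Q) ∩ R| = 42.6042.
|(P ∪ Q) ∖ R| = 90 − 42.6042 = 47.40.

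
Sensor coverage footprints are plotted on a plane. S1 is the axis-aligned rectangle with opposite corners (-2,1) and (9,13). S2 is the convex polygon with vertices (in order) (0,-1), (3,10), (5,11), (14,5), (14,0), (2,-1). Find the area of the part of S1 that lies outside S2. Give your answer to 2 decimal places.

|S1| = 132, |S1∩S2| = 64.7121.
|S1 ∖ S2| = |S1| − |S1∩S2| = 132 − 64.7121 = 67.29.

67.29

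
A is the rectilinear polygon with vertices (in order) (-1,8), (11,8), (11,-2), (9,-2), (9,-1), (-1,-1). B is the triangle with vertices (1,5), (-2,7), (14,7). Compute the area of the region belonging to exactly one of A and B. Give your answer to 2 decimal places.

96.05

|A| = 110, |B| = 16, |A∩B| = 14.9744.
|A △ B| = |A| + |B| − 2·|A∩B| = 110 + 16 − 29.9487 = 96.05.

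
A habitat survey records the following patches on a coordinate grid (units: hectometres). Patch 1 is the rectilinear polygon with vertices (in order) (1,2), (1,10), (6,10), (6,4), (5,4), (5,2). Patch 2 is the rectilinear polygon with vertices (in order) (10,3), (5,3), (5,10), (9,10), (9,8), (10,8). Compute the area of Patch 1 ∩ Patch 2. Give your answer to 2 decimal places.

6.00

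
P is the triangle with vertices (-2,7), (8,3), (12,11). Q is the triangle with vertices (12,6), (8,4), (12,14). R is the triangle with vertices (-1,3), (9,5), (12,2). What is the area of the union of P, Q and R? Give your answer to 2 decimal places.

72.60

By inclusion–exclusion:
Individual areas: |P| = 48, |Q| = 16, |R| = 18.
|P∩Q| = 5.6344.
|P∩R| = 3.6.
|Q∩R| = 0.5942.
|P∩Q∩R| = 0.4275.
|P ∪ Q ∪ R| = 82 − 9.8286 + 0.4275 = 72.60.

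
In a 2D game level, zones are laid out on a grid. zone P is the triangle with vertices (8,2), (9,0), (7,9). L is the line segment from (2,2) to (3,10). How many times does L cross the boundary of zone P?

The segment lies entirely outside zone P and never meets its boundary.

0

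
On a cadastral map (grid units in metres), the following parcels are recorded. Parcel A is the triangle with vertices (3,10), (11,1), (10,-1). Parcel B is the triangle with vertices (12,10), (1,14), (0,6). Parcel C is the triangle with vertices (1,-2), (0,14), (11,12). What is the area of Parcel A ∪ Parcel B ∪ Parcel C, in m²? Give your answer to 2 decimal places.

By inclusion–exclusion:
Individual areas: |Parcel A| = 12.5, |Parcel B| = 46, |Parcel C| = 87.
|Parcel A∩Parcel B| = 0.7232.
|Parcel A∩Parcel C| = 2.5181.
|Parcel B∩Parcel C| = 43.1398.
|Parcel A∩Parcel B∩Parcel C| = 0.7232.
|Parcel A ∪ Parcel B ∪ Parcel C| = 145.5 − 46.3811 + 0.7232 = 99.84.

99.84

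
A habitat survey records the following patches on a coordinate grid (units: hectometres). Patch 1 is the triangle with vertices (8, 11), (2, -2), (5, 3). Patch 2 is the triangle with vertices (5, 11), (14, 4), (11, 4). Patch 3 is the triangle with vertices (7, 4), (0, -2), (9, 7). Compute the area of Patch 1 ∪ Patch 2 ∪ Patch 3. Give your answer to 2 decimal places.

By inclusion–exclusion:
Individual areas: |Patch 1| = 4.5, |Patch 2| = 10.5, |Patch 3| = 4.5.
|Patch 1∩Patch 2| = 0.1055.
|Patch 1∩Patch 3| = 0.5927.
|Patch 2∩Patch 3| = 0.0192.
|Patch 1∩Patch 2∩Patch 3| = 0.
|Patch 1 ∪ Patch 2 ∪ Patch 3| = 19.5 − 0.7174 + 0 = 18.78.

18.78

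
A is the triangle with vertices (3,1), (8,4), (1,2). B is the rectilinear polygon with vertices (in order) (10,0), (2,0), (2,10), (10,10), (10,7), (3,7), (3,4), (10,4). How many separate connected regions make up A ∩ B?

1

A ∩ B is a single connected region.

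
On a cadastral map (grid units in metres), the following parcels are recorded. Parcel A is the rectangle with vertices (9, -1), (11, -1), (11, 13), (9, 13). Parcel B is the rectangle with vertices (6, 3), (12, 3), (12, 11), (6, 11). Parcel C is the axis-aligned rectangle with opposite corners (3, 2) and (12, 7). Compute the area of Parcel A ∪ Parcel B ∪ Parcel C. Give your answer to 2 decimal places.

79.00

By inclusion–exclusion:
Individual areas: |Parcel A| = 28, |Parcel B| = 48, |Parcel C| = 45.
|Parcel A∩Parcel B|: x∈[9,11], y∈[3,11] → 2·8 = 16.
|Parcel A∩Parcel C|: x∈[9,11], y∈[2,7] → 2·5 = 10.
|Parcel B∩Parcel C|: x∈[6,12], y∈[3,7] → 6·4 = 24.
|Parcel A∩Parcel B∩Parcel C| = 8.
|Parcel A ∪ Parcel B ∪ Parcel C| = 121 − 50 + 8 = 79.00.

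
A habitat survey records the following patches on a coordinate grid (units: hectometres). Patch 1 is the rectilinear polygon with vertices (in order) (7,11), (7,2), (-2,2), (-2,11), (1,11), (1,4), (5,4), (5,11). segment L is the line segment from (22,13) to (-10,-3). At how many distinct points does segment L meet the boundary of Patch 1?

4

The segment meets the boundary at (0,2), (4,4), (5,4.5), (7,5.5).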